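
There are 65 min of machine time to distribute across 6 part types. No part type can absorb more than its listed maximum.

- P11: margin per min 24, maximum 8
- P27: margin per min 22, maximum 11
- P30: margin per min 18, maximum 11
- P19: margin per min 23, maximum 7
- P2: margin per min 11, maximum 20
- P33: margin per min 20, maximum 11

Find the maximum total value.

1200

Order the part types by margin per min: P11 24 > P19 23 > P27 22 > P33 20 > P30 18 > P2 11.
Give P11 8 to hit its cap of 8 → 57 left.
Give P19 7 to hit its cap of 7 → 50 left.
Give P27 11 to hit its cap of 11 → 39 left.
P33 takes 11 to reach its cap of 11 → 28 left.
P30: +11 to 11 (cap) → 17 left.
Only 17 left; P2 takes them to reach 17.
Total = 24×8 + 22×11 + 18×11 + 23×7 + 11×17 + 20×11 = 1200.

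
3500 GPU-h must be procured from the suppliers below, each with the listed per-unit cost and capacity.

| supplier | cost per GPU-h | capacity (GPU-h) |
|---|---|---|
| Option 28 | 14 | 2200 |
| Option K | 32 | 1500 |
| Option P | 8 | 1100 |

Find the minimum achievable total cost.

46000

Fill from the cheapest supplier first.
Option P (8): use full 1100 → 2400 GPU-h to go.
Option 28 (14): use full 2200 → 200 GPU-h to go.
Option K at 32: take 200 of its 1500 → requirement met.
Cost = 1100×8 + 2200×14 + 200×32 = 46000.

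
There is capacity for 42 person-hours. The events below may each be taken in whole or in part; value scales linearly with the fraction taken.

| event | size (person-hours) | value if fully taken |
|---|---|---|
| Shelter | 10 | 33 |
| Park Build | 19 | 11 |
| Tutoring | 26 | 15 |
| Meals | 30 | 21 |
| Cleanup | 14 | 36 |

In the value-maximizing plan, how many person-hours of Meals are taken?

18

Sort by value density: Shelter 33/10≈3.3, Cleanup 36/14≈2.57, Meals 21/30≈0.7, Park Build 11/19≈0.579, Tutoring 15/26≈0.577.
Shelter: take in full, 10 person-hours for value 33 ; 32 left.
Cleanup: take in full, 14 person-hours for value 36 ; 18 left.
18 person-hours left: a 18/30 share of Meals gives 21×18/30 = 12.6.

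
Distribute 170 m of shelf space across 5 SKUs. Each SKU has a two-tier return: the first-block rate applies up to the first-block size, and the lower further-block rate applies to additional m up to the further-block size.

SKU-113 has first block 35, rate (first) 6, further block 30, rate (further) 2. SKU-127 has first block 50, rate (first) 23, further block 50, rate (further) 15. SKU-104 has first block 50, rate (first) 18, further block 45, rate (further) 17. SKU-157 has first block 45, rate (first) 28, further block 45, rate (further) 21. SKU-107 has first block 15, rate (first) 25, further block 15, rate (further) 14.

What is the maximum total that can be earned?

4000

Order all 10 blocks by rate: SKU-157/T1 28 > SKU-107/T1 25 > SKU-127/T1 23 > SKU-157/T2 21 > SKU-104/T1 18 > SKU-104/T2 17 > SKU-127/T2 15 > SKU-107/T2 14 > SKU-113/T1 6 > SKU-113/T2 2.
SKU-157/T1 (28): +45 — 125 left.
SKU-107 T1 at 25: fill all 15 — 110 left.
Fill SKU-127 T1 block (50 at 23) — 60 left.
SKU-157/T2 (21): +45 — 15 left.
SKU-104/T1: +15 of 50 at 18; pool empty.
Total = 28×45 + 25×15 + 23×50 + 21×45 + 18×15 = 4000.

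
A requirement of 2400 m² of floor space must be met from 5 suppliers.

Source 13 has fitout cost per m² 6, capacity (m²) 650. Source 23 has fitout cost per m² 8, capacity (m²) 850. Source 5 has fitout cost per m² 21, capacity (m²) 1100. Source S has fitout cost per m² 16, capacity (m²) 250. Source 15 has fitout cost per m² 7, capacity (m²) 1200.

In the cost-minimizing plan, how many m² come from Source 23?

550

Use suppliers in increasing cost order.
Take 650 from Source 13 at 6 ; need 1750 more.
Take 1200 from Source 15 at 7 ; need 550 more.
Source 23 (8): take the remaining 550 ; done.
Source S, Source 5: unused.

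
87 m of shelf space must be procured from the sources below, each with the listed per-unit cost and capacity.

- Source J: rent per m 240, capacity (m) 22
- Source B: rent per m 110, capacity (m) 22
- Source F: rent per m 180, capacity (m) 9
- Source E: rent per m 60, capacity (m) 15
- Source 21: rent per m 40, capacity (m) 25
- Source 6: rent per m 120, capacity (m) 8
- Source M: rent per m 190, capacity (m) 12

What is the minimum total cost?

8420

Fill from the cheapest source first.
Source 21 at 40: take all 25 m ; 62 still needed.
Source E (60): use full 15 ; 47 m to go.
Source B at 110: take all 22 m ; 25 still needed.
Take 8 from Source 6 at 120 ; need 17 more.
Source F at 180: take all 9 m ; 8 still needed.
Take 8 from Source M at 190 to finish.
Source J: unused.
Cost = 25×40 + 15×60 + 22×110 + 8×120 + 9×180 + 8×190 = 8420.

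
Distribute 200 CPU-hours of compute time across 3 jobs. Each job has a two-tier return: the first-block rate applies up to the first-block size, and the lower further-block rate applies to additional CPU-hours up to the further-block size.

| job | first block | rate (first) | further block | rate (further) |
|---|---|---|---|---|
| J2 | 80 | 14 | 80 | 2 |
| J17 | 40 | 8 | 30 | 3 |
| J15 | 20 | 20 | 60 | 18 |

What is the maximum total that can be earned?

2920

Rank every tier by rate: J15/first 20 > J15/second 18 > J2/first 14 > J17/first 8 > J17/second 3 > J2/second 2.
J15 first at 20: fill all 20 ; 180 left.
J15/second (18): +60 ; 120 left.
Fill J2 first block (80 at 14) ; 40 left.
Fill J17 first block (40 at 8) ; 0 left.
Total = 20×20 + 18×60 + 14×80 + 8×40 = 2920.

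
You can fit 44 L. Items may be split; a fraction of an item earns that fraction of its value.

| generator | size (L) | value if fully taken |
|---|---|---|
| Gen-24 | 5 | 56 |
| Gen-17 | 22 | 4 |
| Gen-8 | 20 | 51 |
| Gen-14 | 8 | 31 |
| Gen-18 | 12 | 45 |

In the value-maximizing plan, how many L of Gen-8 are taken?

Sort by value density: Gen-24 56/5≈11.2, Gen-14 31/8≈3.88, Gen-18 45/12≈3.75, Gen-8 51/20≈2.55, Gen-17 4/22≈0.182.
Gen-24: take in full, 5 L for value 56 ; 39 left.
Take all of Gen-14 (8 L, value 31) ; 31 L left.
All 12 L of Gen-18 fit (value 45) ; 19 remain.
Only 19 L remain; take 19/20 of Gen-8 for value 51×19/20 = 48.45.

19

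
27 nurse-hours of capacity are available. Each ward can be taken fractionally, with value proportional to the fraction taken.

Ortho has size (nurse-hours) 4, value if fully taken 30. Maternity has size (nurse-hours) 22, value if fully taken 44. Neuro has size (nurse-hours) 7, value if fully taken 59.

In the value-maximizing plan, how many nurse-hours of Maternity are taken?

Sort by value density: Neuro 59/7≈8.43, Ortho 30/4≈7.5, Maternity 44/22≈2.
All 7 nurse-hours of Neuro fit (value 59) ; 20 remain.
Take all of Ortho (4 nurse-hours, value 30) ; 16 nurse-hours left.
16 nurse-hours left: a 16/22 share of Maternity gives 44×16/22 = 32.

16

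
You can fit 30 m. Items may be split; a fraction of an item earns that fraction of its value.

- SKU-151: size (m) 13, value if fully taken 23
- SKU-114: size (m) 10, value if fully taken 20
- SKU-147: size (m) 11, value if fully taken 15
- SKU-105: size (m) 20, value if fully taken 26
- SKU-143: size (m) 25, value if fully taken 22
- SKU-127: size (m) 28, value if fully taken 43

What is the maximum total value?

53.75

Rank by value-to-size ratio: SKU-114 20/10≈2, SKU-151 23/13≈1.77, SKU-127 43/28≈1.54, SKU-147 15/11≈1.36, SKU-105 26/20≈1.3, SKU-143 22/25≈0.88.
SKU-114: take in full, 10 m for value 20 — 20 left.
All 13 m of SKU-151 fit (value 23) — 7 remain.
7 m left: a 7/28 share of SKU-127 gives 43×7/28 = 10.75.
Total value = 53.75.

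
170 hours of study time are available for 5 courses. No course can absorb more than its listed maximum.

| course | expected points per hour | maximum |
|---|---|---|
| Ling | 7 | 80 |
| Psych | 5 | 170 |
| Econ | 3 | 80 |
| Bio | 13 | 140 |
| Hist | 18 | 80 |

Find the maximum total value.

2610

Highest expected points per hour first: Hist 18 > Bio 13 > Ling 7 > Psych 5 > Econ 3.
Give Hist 80 to hit its cap of 80 ; 90 left.
Bio: +90 (room for 140) → 90. Pool exhausted.
Total = 13×90 + 18×80 = 2610.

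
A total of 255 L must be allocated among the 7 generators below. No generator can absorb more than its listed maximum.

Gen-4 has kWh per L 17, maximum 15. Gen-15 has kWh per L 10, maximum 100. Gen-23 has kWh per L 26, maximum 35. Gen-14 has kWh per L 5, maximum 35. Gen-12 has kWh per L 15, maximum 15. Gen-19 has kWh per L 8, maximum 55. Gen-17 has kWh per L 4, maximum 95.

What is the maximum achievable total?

3005

Rank by kWh per L: Gen-23 26 > Gen-4 17 > Gen-12 15 > Gen-15 10 > Gen-19 8 > Gen-14 5 > Gen-17 4.
Gen-23 takes 35 to reach its cap of 35 ; 220 left.
Gen-4: +15 to 15 (cap) ; 205 left.
Gen-12: +15 to 15 (cap) ; 190 left.
Give Gen-15 100 to hit its cap of 100 ; 90 left.
Gen-19: +55 to 55 (cap) ; 35 left.
Gen-14: +35 to 35 (cap) ; 0 left.
Total = 17×15 + 10×100 + 26×35 + 5×35 + 15×15 + 8×55 = 3005.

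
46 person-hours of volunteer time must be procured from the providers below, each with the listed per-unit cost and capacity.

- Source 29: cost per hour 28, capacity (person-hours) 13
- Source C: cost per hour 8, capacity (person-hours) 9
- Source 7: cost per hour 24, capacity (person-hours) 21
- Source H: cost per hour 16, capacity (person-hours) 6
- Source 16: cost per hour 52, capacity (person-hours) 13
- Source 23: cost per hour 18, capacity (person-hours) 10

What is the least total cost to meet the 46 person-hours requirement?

852

Fill from the cheapest provider first.
Source C at 8: take all 9 person-hours — 37 still needed.
Source H at 16: take all 6 person-hours — 31 still needed.
Take 10 from Source 23 at 18 — need 21 more.
Source 7 at 24: take all 21 person-hours — 0 still needed.
Source 29, Source 16: unused.
Cost = 9×8 + 6×16 + 10×18 + 21×24 = 852.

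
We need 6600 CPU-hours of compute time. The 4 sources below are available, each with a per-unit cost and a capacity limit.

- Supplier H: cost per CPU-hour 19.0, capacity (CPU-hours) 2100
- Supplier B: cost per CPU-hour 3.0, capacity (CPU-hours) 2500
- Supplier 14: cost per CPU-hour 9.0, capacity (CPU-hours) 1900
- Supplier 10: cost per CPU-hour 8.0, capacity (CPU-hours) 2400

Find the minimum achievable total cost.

Cheapest first:
Take 2500 from Supplier B at 3.0 → need 4100 more.
Take 2400 from Supplier 10 at 8.0 → need 1700 more.
Supplier 14 at 9.0: take 1700 of its 1900 → requirement met.
Supplier H: unused.
Cost = 2500×3.0 + 2400×8.0 + 1700×9.0 = 42000.

42000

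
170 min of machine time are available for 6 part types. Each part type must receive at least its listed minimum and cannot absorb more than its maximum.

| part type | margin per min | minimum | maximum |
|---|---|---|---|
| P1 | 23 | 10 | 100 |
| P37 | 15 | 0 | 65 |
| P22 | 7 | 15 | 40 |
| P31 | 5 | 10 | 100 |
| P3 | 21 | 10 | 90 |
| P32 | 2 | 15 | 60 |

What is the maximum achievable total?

3115

Meeting every minimum uses 10+0+15+10+10+15 = 60 min, leaving 110.
Highest margin per min first: P1 23 > P3 21 > P37 15 > P22 7 > P31 5 > P32 2.
P1: +90 to 100 (cap) → 20 left.
P3: +20 (room for 80) → 30. Pool exhausted.
Total = 23×100 + 7×15 + 5×10 + 21×30 + 2×15 = 3115.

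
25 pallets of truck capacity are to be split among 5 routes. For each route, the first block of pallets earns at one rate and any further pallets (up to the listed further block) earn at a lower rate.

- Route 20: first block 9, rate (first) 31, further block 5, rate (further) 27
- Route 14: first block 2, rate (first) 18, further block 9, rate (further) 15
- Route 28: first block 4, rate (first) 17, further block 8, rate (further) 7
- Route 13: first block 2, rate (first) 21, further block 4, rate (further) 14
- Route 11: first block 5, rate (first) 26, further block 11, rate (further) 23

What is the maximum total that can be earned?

682

Treat each block as its own option and order by rate: Route 20/first 31 > Route 20/second 27 > Route 11/first 26 > Route 11/second 23 > Route 13/first 21 > Route 14/first 18 > Route 28/first 17 > Route 14/second 15 > Route 13/second 14 > Route 28/second 7.
Route 20/first (31): +9 ; 16 left.
Fill Route 20 second block (5 at 27) ; 11 left.
Fill Route 11 first block (5 at 26) ; 6 left.
6 remain; put them into Route 11 second at 23.
Total = 31×9 + 27×5 + 26×5 + 23×6 = 682.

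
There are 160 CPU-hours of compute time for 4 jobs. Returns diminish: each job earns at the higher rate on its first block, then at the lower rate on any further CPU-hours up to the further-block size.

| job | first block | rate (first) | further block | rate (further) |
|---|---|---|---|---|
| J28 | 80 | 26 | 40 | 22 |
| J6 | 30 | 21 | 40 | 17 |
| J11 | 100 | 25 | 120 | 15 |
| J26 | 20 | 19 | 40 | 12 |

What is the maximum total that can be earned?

4080

Rank every tier by rate: J28/T1 26 > J11/T1 25 > J28/T2 22 > J6/T1 21 > J26/T1 19 > J6/T2 17 > J11/T2 15 > J26/T2 12.
J28/T1 (26): +80 ; 80 left.
J11 T1 at 25: only 80 left, fill 80.
Total = 26×80 + 25×80 = 4080.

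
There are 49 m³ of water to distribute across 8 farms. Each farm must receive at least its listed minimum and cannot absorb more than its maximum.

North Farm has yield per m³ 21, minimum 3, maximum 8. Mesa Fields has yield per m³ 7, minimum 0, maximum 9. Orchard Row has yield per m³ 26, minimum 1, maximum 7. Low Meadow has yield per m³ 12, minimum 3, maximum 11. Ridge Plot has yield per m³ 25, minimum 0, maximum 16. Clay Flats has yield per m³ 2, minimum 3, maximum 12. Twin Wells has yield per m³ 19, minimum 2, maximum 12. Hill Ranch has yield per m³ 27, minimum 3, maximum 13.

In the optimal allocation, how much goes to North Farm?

Meeting every minimum uses 3+0+1+3+0+3+2+3 = 15 m³, leaving 34.
Highest yield per m³ first: Hill Ranch 27 > Orchard Row 26 > Ridge Plot 25 > North Farm 21 > Twin Wells 19 > Low Meadow 12 > Mesa Fields 7 > Clay Flats 2.
Give Hill Ranch 10 more to hit its cap of 13 → 24 left.
Orchard Row takes 6 more to reach its cap of 7 → 18 left.
Ridge Plot: +16 to 16 (cap) → 2 left.
Only 2 left; North Farm takes them to reach 5.

5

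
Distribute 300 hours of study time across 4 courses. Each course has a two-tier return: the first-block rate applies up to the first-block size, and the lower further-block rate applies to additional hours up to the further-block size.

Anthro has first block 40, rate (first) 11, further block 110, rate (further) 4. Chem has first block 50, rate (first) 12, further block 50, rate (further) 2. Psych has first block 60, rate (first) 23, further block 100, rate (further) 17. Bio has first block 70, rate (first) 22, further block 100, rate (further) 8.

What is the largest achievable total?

Order all 8 blocks by rate: Psych/T1 23 > Bio/T1 22 > Psych/T2 17 > Chem/T1 12 > Anthro/T1 11 > Bio/T2 8 > Anthro/T2 4 > Chem/T2 2.
Fill Psych T1 block (60 at 23) ; 240 left.
Bio T1 at 22: fill all 70 ; 170 left.
Fill Psych T2 block (100 at 17) ; 70 left.
Fill Chem T1 block (50 at 12) ; 20 left.
Anthro/T1: +20 of 40 at 11; pool empty.
Total = 23×60 + 22×70 + 17×100 + 12×50 + 11×20 = 5440.

5440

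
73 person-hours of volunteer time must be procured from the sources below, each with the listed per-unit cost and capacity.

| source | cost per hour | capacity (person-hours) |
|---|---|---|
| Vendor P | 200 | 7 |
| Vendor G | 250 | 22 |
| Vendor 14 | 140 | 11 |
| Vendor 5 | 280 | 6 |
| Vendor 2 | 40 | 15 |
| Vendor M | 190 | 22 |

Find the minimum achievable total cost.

Fill from the cheapest source first.
Vendor 2 at 40: take all 15 person-hours → 58 still needed.
Vendor 14 (140): use full 11 → 47 person-hours to go.
Vendor M at 190: take all 22 person-hours → 25 still needed.
Vendor P at 200: take all 7 person-hours → 18 still needed.
Vendor G at 250: take 18 of its 22 → requirement met.
Vendor 5: unused.
Cost = 15×40 + 11×140 + 22×190 + 7×200 + 18×250 = 12220.

12220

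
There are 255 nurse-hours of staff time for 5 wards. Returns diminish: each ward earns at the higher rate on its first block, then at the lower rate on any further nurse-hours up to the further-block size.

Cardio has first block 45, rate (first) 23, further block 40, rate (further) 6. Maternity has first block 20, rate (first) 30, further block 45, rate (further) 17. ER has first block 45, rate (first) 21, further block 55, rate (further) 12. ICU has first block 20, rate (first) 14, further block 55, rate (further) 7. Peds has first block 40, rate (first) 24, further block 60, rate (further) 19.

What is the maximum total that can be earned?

Treat each block as its own option and order by rate: Maternity/first 30 > Peds/first 24 > Cardio/first 23 > ER/first 21 > Peds/second 19 > Maternity/second 17 > ICU/first 14 > ER/second 12 > ICU/second 7 > Cardio/second 6.
Fill Maternity first block (20 at 30) — 235 left.
Peds first at 24: fill all 40 — 195 left.
Cardio first at 23: fill all 45 — 150 left.
Fill ER first block (45 at 21) — 105 left.
Peds/second (19): +60 — 45 left.
Fill Maternity second block (45 at 17) — 0 left.
Total = 30×20 + 24×40 + 23×45 + 21×45 + 19×60 + 17×45 = 5445.

5445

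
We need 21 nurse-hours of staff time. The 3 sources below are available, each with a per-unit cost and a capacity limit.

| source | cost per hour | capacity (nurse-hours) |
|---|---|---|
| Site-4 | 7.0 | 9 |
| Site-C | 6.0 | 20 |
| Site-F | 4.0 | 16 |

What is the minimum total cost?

Fill from the cheapest source first.
Site-F at 4.0: take all 16 nurse-hours ; 5 still needed.
Site-C (6.0): take the remaining 5 ; done.
Site-4: unused.
Cost = 16×4.0 + 5×6.0 = 94.

94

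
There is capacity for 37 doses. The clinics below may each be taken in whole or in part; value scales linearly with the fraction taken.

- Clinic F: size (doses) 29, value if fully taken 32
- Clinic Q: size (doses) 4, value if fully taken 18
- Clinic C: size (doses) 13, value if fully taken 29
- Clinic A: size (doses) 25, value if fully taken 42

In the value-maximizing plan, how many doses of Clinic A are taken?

Sort by value density: Clinic Q 18/4≈4.5, Clinic C 29/13≈2.23, Clinic A 42/25≈1.68, Clinic F 32/29≈1.1.
Clinic Q: take in full, 4 doses for value 18 → 33 left.
Clinic C: take in full, 13 doses for value 29 → 20 left.
20 doses left: a 20/25 share of Clinic A gives 42×20/25 = 33.6.

20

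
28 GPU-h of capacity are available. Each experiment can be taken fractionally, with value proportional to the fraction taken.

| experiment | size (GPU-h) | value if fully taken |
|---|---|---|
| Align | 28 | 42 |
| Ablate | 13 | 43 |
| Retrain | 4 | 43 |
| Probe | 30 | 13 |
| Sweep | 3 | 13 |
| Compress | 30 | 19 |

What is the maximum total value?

111

Sort by value density: Retrain 43/4≈10.8, Sweep 13/3≈4.33, Ablate 43/13≈3.31, Align 42/28≈1.5, Compress 19/30≈0.633, Probe 13/30≈0.433.
Retrain: take in full, 4 GPU-h for value 43 → 24 left.
All 3 GPU-h of Sweep fit (value 13) → 21 remain.
Take all of Ablate (13 GPU-h, value 43) → 8 GPU-h left.
8 GPU-h left: a 8/28 share of Align gives 42×8/28 = 12.
Total value = 111.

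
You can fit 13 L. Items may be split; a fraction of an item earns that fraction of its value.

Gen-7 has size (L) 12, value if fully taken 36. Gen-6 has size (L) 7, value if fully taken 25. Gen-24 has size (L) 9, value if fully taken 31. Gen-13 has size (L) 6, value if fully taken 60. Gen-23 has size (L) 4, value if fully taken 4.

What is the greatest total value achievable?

Best value per unit of size first: Gen-13 60/6≈10, Gen-6 25/7≈3.57, Gen-24 31/9≈3.44, Gen-7 36/12≈3, Gen-23 4/4≈1.
All 6 L of Gen-13 fit (value 60) ; 7 remain.
All 7 L of Gen-6 fit (value 25) ; 0 remain.
Total value = 85.

85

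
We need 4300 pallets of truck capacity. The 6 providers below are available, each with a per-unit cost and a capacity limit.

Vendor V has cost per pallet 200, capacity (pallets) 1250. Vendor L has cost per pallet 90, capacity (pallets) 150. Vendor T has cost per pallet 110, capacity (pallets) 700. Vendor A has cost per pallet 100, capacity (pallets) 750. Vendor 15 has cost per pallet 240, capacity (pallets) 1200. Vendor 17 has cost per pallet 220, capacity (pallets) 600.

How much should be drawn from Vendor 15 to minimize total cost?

Fill from the cheapest provider first.
Vendor L at 90: take all 150 pallets → 4150 still needed.
Take 750 from Vendor A at 100 → need 3400 more.
Take 700 from Vendor T at 110 → need 2700 more.
Take 1250 from Vendor V at 200 → need 1450 more.
Take 600 from Vendor 17 at 220 → need 850 more.
Take 850 from Vendor 15 at 240 to finish.

850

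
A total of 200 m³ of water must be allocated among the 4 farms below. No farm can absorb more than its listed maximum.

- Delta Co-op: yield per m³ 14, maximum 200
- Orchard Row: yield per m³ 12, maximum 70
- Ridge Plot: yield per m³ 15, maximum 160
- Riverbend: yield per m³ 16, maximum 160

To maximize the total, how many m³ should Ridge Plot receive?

Highest yield per m³ first: Riverbend 16 > Ridge Plot 15 > Delta Co-op 14 > Orchard Row 12.
Give Riverbend 160 to hit its cap of 160 → 40 left.
Ridge Plot has room for 160 but only 40 remain, so it gets 40.

40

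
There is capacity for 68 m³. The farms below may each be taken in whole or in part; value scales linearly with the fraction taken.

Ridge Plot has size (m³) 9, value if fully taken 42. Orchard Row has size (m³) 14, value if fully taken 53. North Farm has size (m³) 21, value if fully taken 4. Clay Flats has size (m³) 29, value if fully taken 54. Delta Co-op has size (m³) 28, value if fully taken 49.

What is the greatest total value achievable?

177

Rank by value-to-size ratio: Ridge Plot 42/9≈4.67, Orchard Row 53/14≈3.79, Clay Flats 54/29≈1.86, Delta Co-op 49/28≈1.75, North Farm 4/21≈0.19.
Ridge Plot: take in full, 9 m³ for value 42 ; 59 left.
Take all of Orchard Row (14 m³, value 53) ; 45 m³ left.
Take all of Clay Flats (29 m³, value 54) ; 16 m³ left.
Fill the last 16 m³ with part of Delta Co-op: 16/28 of it earns 28.
Total value = 177.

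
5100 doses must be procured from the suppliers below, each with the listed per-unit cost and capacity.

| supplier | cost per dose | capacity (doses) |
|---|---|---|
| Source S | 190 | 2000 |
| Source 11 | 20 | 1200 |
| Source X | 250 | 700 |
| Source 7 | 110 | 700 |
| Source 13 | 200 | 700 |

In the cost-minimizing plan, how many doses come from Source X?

Use suppliers in increasing cost order.
Take 1200 from Source 11 at 20 — need 3900 more.
Source 7 (110): use full 700 — 3200 doses to go.
Source S at 190: take all 2000 doses — 1200 still needed.
Take 700 from Source 13 at 200 — need 500 more.
Source X (250): take the remaining 500 — done.

500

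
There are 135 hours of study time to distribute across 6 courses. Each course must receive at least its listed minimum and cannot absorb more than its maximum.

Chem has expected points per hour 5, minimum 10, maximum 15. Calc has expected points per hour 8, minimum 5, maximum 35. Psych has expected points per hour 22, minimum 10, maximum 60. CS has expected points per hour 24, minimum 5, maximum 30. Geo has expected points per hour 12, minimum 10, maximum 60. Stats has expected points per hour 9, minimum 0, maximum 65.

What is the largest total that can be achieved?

Meeting every minimum uses 10+5+10+5+10+0 = 40 hours, leaving 95.
Highest expected points per hour first: CS 24 > Psych 22 > Geo 12 > Stats 9 > Calc 8 > Chem 5.
CS takes 25 more to reach its cap of 30 ; 70 left.
Give Psych 50 more to hit its cap of 60 ; 20 left.
Geo has room for 50 more but only 20 remain, so it gets 30.
Total = 5×10 + 8×5 + 22×60 + 24×30 + 12×30 = 2490.

2490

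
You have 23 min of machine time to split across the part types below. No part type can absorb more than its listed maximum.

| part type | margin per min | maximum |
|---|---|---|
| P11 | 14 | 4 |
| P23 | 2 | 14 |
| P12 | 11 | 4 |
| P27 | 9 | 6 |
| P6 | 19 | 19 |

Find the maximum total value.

Highest margin per min first: P6 19 > P11 14 > P12 11 > P27 9 > P23 2.
Give P6 19 to hit its cap of 19 ; 4 left.
P11: +4 to 4 (cap) ; 0 left.
Total = 14×4 + 19×19 = 417.

417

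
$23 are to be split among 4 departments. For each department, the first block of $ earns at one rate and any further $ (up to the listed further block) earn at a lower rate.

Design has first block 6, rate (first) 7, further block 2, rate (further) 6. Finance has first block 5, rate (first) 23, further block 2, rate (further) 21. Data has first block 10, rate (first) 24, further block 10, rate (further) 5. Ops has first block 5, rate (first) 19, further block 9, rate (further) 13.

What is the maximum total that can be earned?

Order all 8 blocks by rate: Data/T1 24 > Finance/T1 23 > Finance/T2 21 > Ops/T1 19 > Ops/T2 13 > Design/T1 7 > Design/T2 6 > Data/T2 5.
Data/T1 (24): +10 → 13 left.
Finance T1 at 23: fill all 5 → 8 left.
Fill Finance T2 block (2 at 21) → 6 left.
Ops/T1 (19): +5 → 1 left.
1 remain; put them into Ops T2 at 13.
Total = 24×10 + 23×5 + 21×2 + 19×5 + 13×1 = 505.

505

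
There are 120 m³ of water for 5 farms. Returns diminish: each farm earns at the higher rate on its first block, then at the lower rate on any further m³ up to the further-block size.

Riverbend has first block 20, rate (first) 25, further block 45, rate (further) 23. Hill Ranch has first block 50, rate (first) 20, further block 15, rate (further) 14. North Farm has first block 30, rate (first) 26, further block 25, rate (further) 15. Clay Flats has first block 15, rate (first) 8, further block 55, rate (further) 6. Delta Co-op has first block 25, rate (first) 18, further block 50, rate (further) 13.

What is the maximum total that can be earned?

2815

Rank every tier by rate: North Farm/T1 26 > Riverbend/T1 25 > Riverbend/T2 23 > Hill Ranch/T1 20 > Delta Co-op/T1 18 > North Farm/T2 15 > Hill Ranch/T2 14 > Delta Co-op/T2 13 > Clay Flats/T1 8 > Clay Flats/T2 6.
Fill North Farm T1 block (30 at 26) — 90 left.
Fill Riverbend T1 block (20 at 25) — 70 left.
Fill Riverbend T2 block (45 at 23) — 25 left.
Hill Ranch/T1: +25 of 50 at 20; pool empty.
Total = 26×30 + 25×20 + 23×45 + 20×25 = 2815.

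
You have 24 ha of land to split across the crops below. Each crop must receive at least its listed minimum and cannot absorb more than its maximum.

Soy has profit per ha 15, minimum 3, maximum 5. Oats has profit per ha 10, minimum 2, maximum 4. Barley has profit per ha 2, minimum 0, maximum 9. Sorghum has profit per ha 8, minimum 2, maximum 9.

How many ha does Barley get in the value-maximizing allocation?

6

Meeting every minimum uses 3+2+0+2 = 7 ha, leaving 17.
Order the crops by profit per ha: Soy 15 > Oats 10 > Sorghum 8 > Barley 2.
Give Soy 2 more to hit its cap of 5 — 15 left.
Oats: +2 to 4 (cap) — 13 left.
Sorghum: +7 to 9 (cap) — 6 left.
Barley has room for 9 more but only 6 remain, so it gets 6.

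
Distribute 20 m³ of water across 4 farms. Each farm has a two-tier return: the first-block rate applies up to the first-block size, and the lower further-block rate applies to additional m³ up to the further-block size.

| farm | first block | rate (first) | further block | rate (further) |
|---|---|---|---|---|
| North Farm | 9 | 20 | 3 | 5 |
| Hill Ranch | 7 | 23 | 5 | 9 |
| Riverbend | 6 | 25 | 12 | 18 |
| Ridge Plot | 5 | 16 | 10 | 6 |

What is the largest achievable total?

451

Treat each block as its own option and order by rate: Riverbend/tier1 25 > Hill Ranch/tier1 23 > North Farm/tier1 20 > Riverbend/tier2 18 > Ridge Plot/tier1 16 > Hill Ranch/tier2 9 > Ridge Plot/tier2 6 > North Farm/tier2 5.
Riverbend tier1 at 25: fill all 6 — 14 left.
Fill Hill Ranch tier1 block (7 at 23) — 7 left.
7 remain; put them into North Farm tier1 at 20.
Total = 25×6 + 23×7 + 20×7 = 451.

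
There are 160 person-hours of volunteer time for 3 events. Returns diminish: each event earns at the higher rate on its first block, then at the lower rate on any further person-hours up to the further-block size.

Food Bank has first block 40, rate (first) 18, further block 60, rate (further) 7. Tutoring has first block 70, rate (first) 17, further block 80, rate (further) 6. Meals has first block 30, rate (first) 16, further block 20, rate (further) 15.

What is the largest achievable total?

Rank every tier by rate: Food Bank/first 18 > Tutoring/first 17 > Meals/first 16 > Meals/second 15 > Food Bank/second 7 > Tutoring/second 6.
Fill Food Bank first block (40 at 18) ; 120 left.
Tutoring first at 17: fill all 70 ; 50 left.
Meals/first (16): +30 ; 20 left.
Fill Meals second block (20 at 15) ; 0 left.
Total = 18×40 + 17×70 + 16×30 + 15×20 = 2690.

2690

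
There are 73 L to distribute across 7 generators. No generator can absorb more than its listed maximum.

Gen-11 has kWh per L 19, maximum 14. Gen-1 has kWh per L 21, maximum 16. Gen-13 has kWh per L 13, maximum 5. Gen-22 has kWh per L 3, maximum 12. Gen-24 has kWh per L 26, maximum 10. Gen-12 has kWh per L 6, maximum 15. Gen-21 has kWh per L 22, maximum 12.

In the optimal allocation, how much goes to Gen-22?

Order the generators by kWh per L: Gen-24 26 > Gen-21 22 > Gen-1 21 > Gen-11 19 > Gen-13 13 > Gen-12 6 > Gen-22 3.
Give Gen-24 10 to hit its cap of 10 ; 63 left.
Gen-21 takes 12 to reach its cap of 12 ; 51 left.
Gen-1 takes 16 to reach its cap of 16 ; 35 left.
Gen-11: +14 to 14 (cap) ; 21 left.
Gen-13 takes 5 to reach its cap of 5 ; 16 left.
Gen-12: +15 to 15 (cap) ; 1 left.
Gen-22: +1 (room for 12) → 1. Pool exhausted.

1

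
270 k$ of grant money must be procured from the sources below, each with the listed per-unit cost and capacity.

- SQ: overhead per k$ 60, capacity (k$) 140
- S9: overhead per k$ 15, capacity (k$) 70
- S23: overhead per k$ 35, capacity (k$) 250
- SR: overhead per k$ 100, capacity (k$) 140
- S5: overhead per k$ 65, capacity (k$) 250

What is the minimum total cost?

8050

Use sources in increasing cost order.
S9 (15): use full 70 ; 200 k$ to go.
Take 200 from S23 at 35 to finish.
SQ, S5, SR: unused.
Cost = 70×15 + 200×35 = 8050.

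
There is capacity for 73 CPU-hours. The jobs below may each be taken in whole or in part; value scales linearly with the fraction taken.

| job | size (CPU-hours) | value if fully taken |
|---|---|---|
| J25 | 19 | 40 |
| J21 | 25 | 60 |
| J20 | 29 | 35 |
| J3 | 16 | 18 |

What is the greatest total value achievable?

135

Rank by value-to-size ratio: J21 60/25≈2.4, J25 40/19≈2.11, J20 35/29≈1.21, J3 18/16≈1.12.
All 25 CPU-hours of J21 fit (value 60) ; 48 remain.
J25: take in full, 19 CPU-hours for value 40 ; 29 left.
J20: take in full, 29 CPU-hours for value 35 ; 0 left.
Total value = 135.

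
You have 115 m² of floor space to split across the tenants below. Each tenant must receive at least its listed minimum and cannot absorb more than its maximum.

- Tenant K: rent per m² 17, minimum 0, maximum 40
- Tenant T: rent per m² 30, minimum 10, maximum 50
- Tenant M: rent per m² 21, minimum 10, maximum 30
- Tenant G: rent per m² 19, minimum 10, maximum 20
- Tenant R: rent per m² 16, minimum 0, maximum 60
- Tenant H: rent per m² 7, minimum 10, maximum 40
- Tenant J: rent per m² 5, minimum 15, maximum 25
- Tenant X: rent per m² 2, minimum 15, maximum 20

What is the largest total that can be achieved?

2180

Meeting every minimum uses 0+10+10+10+0+10+15+15 = 70 m², leaving 45.
Rank by rent per m²: Tenant T 30 > Tenant M 21 > Tenant G 19 > Tenant K 17 > Tenant R 16 > Tenant H 7 > Tenant J 5 > Tenant X 2.
Tenant T: +40 to 50 (cap) — 5 left.
Tenant M: +5 (room for 20) → 15. Pool exhausted.
Total = 30×50 + 21×15 + 19×10 + 7×10 + 5×15 + 2×15 = 2180.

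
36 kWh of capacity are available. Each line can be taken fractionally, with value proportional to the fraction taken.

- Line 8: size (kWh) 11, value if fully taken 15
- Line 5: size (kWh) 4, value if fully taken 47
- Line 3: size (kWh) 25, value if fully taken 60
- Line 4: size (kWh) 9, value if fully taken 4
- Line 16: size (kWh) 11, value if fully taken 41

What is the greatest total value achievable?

138.4

Sort by value density: Line 5 47/4≈11.8, Line 16 41/11≈3.73, Line 3 60/25≈2.4, Line 8 15/11≈1.36, Line 4 4/9≈0.444.
All 4 kWh of Line 5 fit (value 47) → 32 remain.
All 11 kWh of Line 16 fit (value 41) → 21 remain.
Fill the last 21 kWh with part of Line 3: 21/25 of it earns 50.4.
Total value = 138.4.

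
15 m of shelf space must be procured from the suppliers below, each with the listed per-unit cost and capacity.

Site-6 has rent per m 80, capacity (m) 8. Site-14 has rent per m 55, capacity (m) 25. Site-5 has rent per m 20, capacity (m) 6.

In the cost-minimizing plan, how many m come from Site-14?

Fill from the cheapest supplier first.
Take 6 from Site-5 at 20 ; need 9 more.
Site-14 (55): take the remaining 9 ; done.
Site-6: unused.

9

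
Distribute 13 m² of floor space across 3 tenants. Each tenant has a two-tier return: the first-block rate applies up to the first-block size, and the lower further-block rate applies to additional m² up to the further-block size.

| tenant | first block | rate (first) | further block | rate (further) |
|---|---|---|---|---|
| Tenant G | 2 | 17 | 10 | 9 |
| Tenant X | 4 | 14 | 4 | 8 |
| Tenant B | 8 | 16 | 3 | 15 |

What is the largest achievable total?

207

Rank every tier by rate: Tenant G/T1 17 > Tenant B/T1 16 > Tenant B/T2 15 > Tenant X/T1 14 > Tenant G/T2 9 > Tenant X/T2 8.
Fill Tenant G T1 block (2 at 17) → 11 left.
Tenant B/T1 (16): +8 → 3 left.
Fill Tenant B T2 block (3 at 15) → 0 left.
Total = 17×2 + 16×8 + 15×3 = 207.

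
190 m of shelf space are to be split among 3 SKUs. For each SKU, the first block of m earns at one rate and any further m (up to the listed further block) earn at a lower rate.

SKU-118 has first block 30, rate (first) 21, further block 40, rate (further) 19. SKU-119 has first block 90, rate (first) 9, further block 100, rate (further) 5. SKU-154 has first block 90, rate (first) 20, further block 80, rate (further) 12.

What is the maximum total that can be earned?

Treat each block as its own option and order by rate: SKU-118/T1 21 > SKU-154/T1 20 > SKU-118/T2 19 > SKU-154/T2 12 > SKU-119/T1 9 > SKU-119/T2 5.
SKU-118/T1 (21): +30 — 160 left.
SKU-154 T1 at 20: fill all 90 — 70 left.
Fill SKU-118 T2 block (40 at 19) — 30 left.
SKU-154 T2 at 12: only 30 left, fill 30.
Total = 21×30 + 20×90 + 19×40 + 12×30 = 3550.

3550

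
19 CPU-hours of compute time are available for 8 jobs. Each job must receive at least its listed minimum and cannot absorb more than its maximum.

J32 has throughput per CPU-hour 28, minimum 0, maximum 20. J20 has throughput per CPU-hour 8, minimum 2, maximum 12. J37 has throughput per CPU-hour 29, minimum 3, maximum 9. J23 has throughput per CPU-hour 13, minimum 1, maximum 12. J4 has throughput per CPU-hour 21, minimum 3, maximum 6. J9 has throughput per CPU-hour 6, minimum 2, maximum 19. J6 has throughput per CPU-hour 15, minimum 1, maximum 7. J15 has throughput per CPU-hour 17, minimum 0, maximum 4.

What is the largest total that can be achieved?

408

Meeting every minimum uses 0+2+3+1+3+2+1+0 = 12 CPU-hours, leaving 7.
Highest throughput per CPU-hour first: J37 29 > J32 28 > J4 21 > J15 17 > J6 15 > J23 13 > J20 8 > J9 6.
J37 takes 6 more to reach its cap of 9 → 1 left.
Only 1 left; J32 takes them to reach 1.
Total = 28×1 + 8×2 + 29×9 + 13×1 + 21×3 + 6×2 + 15×1 = 408.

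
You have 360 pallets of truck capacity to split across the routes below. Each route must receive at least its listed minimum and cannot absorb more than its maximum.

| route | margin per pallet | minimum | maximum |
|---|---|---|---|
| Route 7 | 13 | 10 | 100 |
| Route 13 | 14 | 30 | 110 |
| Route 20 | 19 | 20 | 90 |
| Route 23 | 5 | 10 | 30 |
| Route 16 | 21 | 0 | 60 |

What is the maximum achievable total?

Meeting every minimum uses 10+30+20+10+0 = 70 pallets, leaving 290.
Rank by margin per pallet: Route 16 21 > Route 20 19 > Route 13 14 > Route 7 13 > Route 23 5.
Route 16 takes 60 more to reach its cap of 60 — 230 left.
Route 20: +70 to 90 (cap) — 160 left.
Route 13: +80 to 110 (cap) — 80 left.
Route 7: +80 (room for 90) → 90. Pool exhausted.
Total = 13×90 + 14×110 + 19×90 + 5×10 + 21×60 = 5730.

5730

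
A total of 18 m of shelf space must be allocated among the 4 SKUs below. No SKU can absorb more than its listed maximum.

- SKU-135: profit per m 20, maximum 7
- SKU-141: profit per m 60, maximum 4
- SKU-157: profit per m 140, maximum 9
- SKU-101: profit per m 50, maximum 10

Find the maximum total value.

Rank by profit per m: SKU-157 140 > SKU-141 60 > SKU-101 50 > SKU-135 20.
SKU-157: +9 to 9 (cap) ; 9 left.
SKU-141: +4 to 4 (cap) ; 5 left.
Only 5 left; SKU-101 takes them to reach 5.
Total = 60×4 + 140×9 + 50×5 = 1750.

1750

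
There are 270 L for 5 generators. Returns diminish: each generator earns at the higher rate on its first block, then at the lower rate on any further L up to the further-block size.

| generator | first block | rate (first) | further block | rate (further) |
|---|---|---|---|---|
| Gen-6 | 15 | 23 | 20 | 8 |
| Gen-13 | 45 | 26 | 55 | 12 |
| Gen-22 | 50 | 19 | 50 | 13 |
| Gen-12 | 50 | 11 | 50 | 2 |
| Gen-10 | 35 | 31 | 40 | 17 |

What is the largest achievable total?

Rank every tier by rate: Gen-10/tier1 31 > Gen-13/tier1 26 > Gen-6/tier1 23 > Gen-22/tier1 19 > Gen-10/tier2 17 > Gen-22/tier2 13 > Gen-13/tier2 12 > Gen-12/tier1 11 > Gen-6/tier2 8 > Gen-12/tier2 2.
Fill Gen-10 tier1 block (35 at 31) — 235 left.
Fill Gen-13 tier1 block (45 at 26) — 190 left.
Gen-6/tier1 (23): +15 — 175 left.
Fill Gen-22 tier1 block (50 at 19) — 125 left.
Fill Gen-10 tier2 block (40 at 17) — 85 left.
Fill Gen-22 tier2 block (50 at 13) — 35 left.
35 remain; put them into Gen-13 tier2 at 12.
Total = 31×35 + 26×45 + 23×15 + 19×50 + 17×40 + 13×50 + 12×35 = 5300.

5300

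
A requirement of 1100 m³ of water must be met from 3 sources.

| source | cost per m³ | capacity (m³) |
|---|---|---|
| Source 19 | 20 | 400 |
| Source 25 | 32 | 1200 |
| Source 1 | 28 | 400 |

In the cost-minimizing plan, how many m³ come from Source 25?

Cheapest first:
Take 400 from Source 19 at 20 → need 700 more.
Take 400 from Source 1 at 28 → need 300 more.
Source 25 at 32: take 300 of its 1200 → requirement met.

300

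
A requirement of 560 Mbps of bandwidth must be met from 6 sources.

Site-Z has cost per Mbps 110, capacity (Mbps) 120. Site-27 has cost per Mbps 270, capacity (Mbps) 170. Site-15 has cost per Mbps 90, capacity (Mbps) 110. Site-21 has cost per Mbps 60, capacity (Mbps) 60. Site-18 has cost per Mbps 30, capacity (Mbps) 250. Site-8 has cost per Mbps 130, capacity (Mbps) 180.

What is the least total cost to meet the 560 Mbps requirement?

36800

Use sources in increasing cost order.
Take 250 from Site-18 at 30 ; need 310 more.
Take 60 from Site-21 at 60 ; need 250 more.
Site-15 at 90: take all 110 Mbps ; 140 still needed.
Site-Z (110): use full 120 ; 20 Mbps to go.
Site-8 at 130: take 20 of its 180 ; requirement met.
Site-27: unused.
Cost = 250×30 + 60×60 + 110×90 + 120×110 + 20×130 = 36800.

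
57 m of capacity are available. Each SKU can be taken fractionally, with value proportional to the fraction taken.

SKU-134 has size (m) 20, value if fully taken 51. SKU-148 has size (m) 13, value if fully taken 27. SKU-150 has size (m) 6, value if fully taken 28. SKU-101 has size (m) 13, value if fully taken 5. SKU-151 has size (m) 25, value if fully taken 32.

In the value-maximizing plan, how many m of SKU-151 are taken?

18

Best value per unit of size first: SKU-150 28/6≈4.67, SKU-134 51/20≈2.55, SKU-148 27/13≈2.08, SKU-151 32/25≈1.28, SKU-101 5/13≈0.385.
Take all of SKU-150 (6 m, value 28) — 51 m left.
SKU-134: take in full, 20 m for value 51 — 31 left.
Take all of SKU-148 (13 m, value 27) — 18 m left.
Only 18 m remain; take 18/25 of SKU-151 for value 32×18/25 = 23.04.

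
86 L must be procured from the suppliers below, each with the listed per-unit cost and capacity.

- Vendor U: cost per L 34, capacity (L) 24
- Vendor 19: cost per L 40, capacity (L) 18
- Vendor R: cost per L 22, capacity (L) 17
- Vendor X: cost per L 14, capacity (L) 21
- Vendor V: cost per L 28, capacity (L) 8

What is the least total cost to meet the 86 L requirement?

Use suppliers in increasing cost order.
Take 21 from Vendor X at 14 ; need 65 more.
Vendor R at 22: take all 17 L ; 48 still needed.
Take 8 from Vendor V at 28 ; need 40 more.
Vendor U (34): use full 24 ; 16 L to go.
Vendor 19 at 40: take 16 of its 18 ; requirement met.
Cost = 21×14 + 17×22 + 8×28 + 24×34 + 16×40 = 2348.

2348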